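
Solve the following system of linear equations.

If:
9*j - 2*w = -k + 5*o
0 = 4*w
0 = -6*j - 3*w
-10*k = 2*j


Then:
j = 0
k = 0
o = 0
w = 0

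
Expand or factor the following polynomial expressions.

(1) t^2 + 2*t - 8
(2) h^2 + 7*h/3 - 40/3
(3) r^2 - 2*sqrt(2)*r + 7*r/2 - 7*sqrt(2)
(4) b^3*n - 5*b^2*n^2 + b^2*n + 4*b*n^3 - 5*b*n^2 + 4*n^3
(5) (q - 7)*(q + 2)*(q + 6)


(1) = (t - 2)*(t + 4)
(2) = (h - 8/3)*(h + 5)
(3) = (r + 7/2)*(r - 2*sqrt(2))
(4) = (b - 4*n)*(b - n)*(b*n + n)
(5) = q^3 + q^2 - 44*q - 84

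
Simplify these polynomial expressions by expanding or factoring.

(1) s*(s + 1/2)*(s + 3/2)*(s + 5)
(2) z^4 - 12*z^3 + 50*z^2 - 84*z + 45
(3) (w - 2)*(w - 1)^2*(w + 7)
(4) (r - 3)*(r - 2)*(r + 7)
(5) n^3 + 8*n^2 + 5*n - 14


(1) = s^4 + 7*s^3 + 43*s^2/4 + 15*s/4
(2) = (z - 5)*(z - 3)^2*(z - 1)
(3) = w^4 + 3*w^3 - 23*w^2 + 33*w - 14
(4) = r^3 + 2*r^2 - 29*r + 42
(5) = (n - 1)*(n + 2)*(n + 7)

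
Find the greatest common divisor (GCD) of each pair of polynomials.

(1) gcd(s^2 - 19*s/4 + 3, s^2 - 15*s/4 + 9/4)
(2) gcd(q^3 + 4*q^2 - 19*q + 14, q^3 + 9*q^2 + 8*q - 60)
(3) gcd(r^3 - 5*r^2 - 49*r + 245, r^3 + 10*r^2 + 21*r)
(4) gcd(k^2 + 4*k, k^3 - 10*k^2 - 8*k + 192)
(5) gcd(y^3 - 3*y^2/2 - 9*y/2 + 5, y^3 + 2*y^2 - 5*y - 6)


(1) = gcd((s - 4)*(s - 3/4), (s - 3)*(s - 3/4)) = s - 3/4
(2) = gcd((q - 2)*(q - 1)*(q + 7), (q - 2)*(q + 5)*(q + 6)) = q - 2
(3) = gcd((r - 7)*(r - 5)*(r + 7), r*(r + 3)*(r + 7)) = r + 7
(4) = k + 4
(5) = gcd((y - 5/2)*(y - 1)*(y + 2), (y - 2)*(y + 1)*(y + 3)) = 1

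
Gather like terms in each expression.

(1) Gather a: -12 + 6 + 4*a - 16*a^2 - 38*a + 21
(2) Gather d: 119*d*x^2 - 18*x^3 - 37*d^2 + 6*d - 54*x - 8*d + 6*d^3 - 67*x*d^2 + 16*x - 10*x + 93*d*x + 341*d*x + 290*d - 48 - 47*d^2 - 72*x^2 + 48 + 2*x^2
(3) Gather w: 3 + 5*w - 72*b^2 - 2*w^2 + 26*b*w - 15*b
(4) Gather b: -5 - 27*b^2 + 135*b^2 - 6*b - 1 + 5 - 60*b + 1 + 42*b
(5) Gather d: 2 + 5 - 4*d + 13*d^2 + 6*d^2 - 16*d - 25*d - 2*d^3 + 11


(1) = -16*a^2 - 34*a + 15
(2) = 6*d^3 + d^2*(-67*x - 84) + d*(119*x^2 + 434*x + 288) - 18*x^3 - 70*x^2 - 48*x
(3) = -72*b^2 - 15*b - 2*w^2 + w*(26*b + 5) + 3
(4) = 108*b^2 - 24*b
(5) = -2*d^3 + 19*d^2 - 45*d + 18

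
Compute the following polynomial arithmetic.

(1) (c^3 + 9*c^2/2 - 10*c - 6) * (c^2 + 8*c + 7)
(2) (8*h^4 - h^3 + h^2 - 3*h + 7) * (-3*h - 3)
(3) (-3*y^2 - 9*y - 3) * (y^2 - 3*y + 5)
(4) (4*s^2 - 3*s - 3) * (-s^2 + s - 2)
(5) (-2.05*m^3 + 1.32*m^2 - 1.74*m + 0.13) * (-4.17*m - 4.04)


(1) = c^5 + 25*c^4/2 + 33*c^3 - 109*c^2/2 - 118*c - 42
(2) = -24*h^5 - 21*h^4 + 6*h^2 - 12*h - 21
(3) = -3*y^4 + 9*y^2 - 36*y - 15
(4) = -4*s^4 + 7*s^3 - 8*s^2 + 3*s + 6
(5) = 8.5485*m^4 + 2.7776*m^3 + 1.923*m^2 + 6.4875*m - 0.5252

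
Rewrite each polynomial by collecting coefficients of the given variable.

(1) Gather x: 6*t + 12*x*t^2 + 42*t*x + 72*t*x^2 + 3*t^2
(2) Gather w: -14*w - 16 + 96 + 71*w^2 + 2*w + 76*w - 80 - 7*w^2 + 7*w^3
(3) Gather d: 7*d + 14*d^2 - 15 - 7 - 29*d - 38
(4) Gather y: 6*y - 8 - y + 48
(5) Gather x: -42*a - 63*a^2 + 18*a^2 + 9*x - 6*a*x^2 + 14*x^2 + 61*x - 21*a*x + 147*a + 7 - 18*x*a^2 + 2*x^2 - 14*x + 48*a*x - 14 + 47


(1) = 3*t^2 + 72*t*x^2 + 6*t + x*(12*t^2 + 42*t)
(2) = 7*w^3 + 64*w^2 + 64*w
(3) = 14*d^2 - 22*d - 60
(4) = 5*y + 40
(5) = -45*a^2 + 105*a + x^2*(16 - 6*a) + x*(-18*a^2 + 27*a + 56) + 40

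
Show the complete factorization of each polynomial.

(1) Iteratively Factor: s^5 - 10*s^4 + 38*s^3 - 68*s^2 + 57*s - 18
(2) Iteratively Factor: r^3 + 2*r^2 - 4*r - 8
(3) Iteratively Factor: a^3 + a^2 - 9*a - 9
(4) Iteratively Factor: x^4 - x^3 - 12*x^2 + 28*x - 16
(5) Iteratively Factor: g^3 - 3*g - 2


(1) = (s - 2)*(s^4 - 8*s^3 + 22*s^2 - 24*s + 9) = (s - 3)*(s - 2)*(s^3 - 5*s^2 + 7*s - 3) = (s - 3)*(s - 2)*(s - 1)*(s^2 - 4*s + 3) = (s - 3)*(s - 2)*(s - 1)^2*(s - 3)
(2) = (r + 2)*(r^2 - 4) = (r - 2)*(r + 2)*(r + 2)
(3) = (a + 1)*(a^2 - 9) = (a + 1)*(a + 3)*(a - 3)
(4) = (x - 2)*(x^3 + x^2 - 10*x + 8) = (x - 2)*(x + 4)*(x^2 - 3*x + 2) = (x - 2)^2*(x + 4)*(x - 1)
(5) = (g + 1)*(g^2 - g - 2) = (g - 2)*(g + 1)*(g + 1)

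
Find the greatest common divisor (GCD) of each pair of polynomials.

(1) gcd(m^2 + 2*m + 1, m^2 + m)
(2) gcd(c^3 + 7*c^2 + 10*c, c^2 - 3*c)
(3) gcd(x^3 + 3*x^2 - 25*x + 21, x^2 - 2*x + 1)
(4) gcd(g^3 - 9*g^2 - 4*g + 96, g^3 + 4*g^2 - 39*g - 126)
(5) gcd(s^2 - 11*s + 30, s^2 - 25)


(1) = gcd((m + 1)^2, m*(m + 1)) = m + 1
(2) = c
(3) = x - 1
(4) = g + 3
(5) = s - 5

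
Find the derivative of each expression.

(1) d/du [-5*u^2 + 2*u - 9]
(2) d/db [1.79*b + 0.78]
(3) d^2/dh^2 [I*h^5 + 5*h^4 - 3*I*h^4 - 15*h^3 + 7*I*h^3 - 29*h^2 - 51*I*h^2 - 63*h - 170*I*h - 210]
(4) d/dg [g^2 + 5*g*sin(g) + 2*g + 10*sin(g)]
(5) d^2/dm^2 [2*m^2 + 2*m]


(1) = 2 - 10*u
(2) = 1.79000000000000
(3) = 20*I*h^3 + h^2*(60 - 36*I) + h*(-90 + 42*I) - 58 - 102*I
(4) = 5*g*cos(g) + 2*g + 5*sin(g) + 10*cos(g) + 2
(5) = 4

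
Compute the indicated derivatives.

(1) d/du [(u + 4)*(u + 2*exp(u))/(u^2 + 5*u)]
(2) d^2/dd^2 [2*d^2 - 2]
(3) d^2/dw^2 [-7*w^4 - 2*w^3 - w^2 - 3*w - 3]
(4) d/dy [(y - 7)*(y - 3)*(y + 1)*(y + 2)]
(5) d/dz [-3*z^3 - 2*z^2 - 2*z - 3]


(1) = (2*u^3*exp(u) + 16*u^2*exp(u) + u^2 + 24*u*exp(u) - 40*exp(u))/(u^2*(u^2 + 10*u + 25))
(2) = 4
(3) = -84*w^2 - 12*w - 2
(4) = 4*y^3 - 21*y^2 - 14*y + 43
(5) = -9*z^2 - 4*z - 2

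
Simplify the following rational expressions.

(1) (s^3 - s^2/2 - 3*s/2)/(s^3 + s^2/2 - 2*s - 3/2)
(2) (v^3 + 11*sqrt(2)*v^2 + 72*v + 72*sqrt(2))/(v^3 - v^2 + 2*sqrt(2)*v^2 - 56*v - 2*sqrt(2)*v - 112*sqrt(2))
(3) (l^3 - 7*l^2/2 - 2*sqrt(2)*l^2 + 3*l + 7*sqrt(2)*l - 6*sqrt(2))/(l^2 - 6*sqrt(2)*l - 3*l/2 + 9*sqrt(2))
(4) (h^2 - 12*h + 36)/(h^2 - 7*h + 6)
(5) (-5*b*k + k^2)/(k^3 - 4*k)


(1) = s/(s + 1)
(2) = (v^2 + 9*sqrt(2)*v + 36)/(v^2 - v - 56)
(3) = (4*l^2 + l*(-8*sqrt(2) - 8) + 16*sqrt(2))/(4*l - 24*sqrt(2))
(4) = (h - 6)/(h - 1)
(5) = (-5*b + k)/(k^2 - 4)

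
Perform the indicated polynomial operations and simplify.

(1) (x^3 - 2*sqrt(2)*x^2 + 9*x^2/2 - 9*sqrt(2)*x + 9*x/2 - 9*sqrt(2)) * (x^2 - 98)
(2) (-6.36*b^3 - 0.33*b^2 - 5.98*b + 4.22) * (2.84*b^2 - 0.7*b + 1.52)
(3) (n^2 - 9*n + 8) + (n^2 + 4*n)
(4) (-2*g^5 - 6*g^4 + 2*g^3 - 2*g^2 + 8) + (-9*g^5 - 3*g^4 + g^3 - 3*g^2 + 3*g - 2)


(1) = x^5 - 2*sqrt(2)*x^4 + 9*x^4/2 - 187*x^3/2 - 9*sqrt(2)*x^3 - 441*x^2 + 187*sqrt(2)*x^2 - 441*x + 882*sqrt(2)*x + 882*sqrt(2)
(2) = -18.0624*b^5 + 3.5148*b^4 - 26.4194*b^3 + 15.6692*b^2 - 12.0436*b + 6.4144
(3) = 2*n^2 - 5*n + 8
(4) = -11*g^5 - 9*g^4 + 3*g^3 - 5*g^2 + 3*g + 6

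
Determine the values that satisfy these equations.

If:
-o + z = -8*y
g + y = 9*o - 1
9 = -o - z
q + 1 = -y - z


Then:
g = -35*z/4 - 647/8
o = -z - 9
q = 1/8 - 3*z/4
y = -z/4 - 9/8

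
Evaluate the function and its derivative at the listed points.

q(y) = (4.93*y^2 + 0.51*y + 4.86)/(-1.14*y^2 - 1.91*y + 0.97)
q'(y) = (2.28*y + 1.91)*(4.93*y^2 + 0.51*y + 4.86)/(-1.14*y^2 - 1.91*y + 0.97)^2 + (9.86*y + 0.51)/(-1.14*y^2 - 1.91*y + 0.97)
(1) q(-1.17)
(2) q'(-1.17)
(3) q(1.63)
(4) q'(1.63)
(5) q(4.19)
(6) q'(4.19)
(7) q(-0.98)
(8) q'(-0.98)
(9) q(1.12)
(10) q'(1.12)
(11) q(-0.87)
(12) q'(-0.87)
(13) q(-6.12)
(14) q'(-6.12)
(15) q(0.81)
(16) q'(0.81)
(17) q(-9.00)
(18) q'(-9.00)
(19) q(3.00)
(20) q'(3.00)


(1) = 6.70
(2) = -9.79
(3) = -3.63
(4) = 0.75
(5) = -3.46
(6) = -0.08
(7) = 5.21
(8) = -6.21
(9) = -4.47
(10) = 3.23
(11) = 4.61
(12) = -4.75
(13) = -6.20
(14) = -0.50
(15) = -6.42
(16) = 11.79
(17) = -5.39
(18) = -0.16
(19) = -3.38
(20) = -0.03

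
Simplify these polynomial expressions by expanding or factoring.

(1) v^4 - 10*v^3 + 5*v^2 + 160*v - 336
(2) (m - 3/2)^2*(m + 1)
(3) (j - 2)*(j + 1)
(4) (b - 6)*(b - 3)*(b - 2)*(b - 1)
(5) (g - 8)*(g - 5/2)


(1) = (v - 7)*(v - 4)*(v - 3)*(v + 4)
(2) = m^3 - 2*m^2 - 3*m/4 + 9/4
(3) = j^2 - j - 2
(4) = b^4 - 12*b^3 + 47*b^2 - 72*b + 36
(5) = g^2 - 21*g/2 + 20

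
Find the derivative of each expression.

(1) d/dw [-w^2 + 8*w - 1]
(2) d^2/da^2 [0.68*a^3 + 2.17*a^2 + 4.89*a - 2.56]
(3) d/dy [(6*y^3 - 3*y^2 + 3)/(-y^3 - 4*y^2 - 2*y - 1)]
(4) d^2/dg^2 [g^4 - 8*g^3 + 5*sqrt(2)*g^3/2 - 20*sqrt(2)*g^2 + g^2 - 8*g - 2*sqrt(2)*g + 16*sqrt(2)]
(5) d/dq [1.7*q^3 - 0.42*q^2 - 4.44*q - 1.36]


(1) = 8 - 2*w
(2) = 4.08*a + 4.34
(3) = 3*(-9*y^4 - 8*y^3 - y^2 + 10*y + 2)/(y^6 + 8*y^5 + 20*y^4 + 18*y^3 + 12*y^2 + 4*y + 1)
(4) = 12*g^2 - 48*g + 15*sqrt(2)*g - 40*sqrt(2) + 2
(5) = 5.1*q^2 - 0.84*q - 4.44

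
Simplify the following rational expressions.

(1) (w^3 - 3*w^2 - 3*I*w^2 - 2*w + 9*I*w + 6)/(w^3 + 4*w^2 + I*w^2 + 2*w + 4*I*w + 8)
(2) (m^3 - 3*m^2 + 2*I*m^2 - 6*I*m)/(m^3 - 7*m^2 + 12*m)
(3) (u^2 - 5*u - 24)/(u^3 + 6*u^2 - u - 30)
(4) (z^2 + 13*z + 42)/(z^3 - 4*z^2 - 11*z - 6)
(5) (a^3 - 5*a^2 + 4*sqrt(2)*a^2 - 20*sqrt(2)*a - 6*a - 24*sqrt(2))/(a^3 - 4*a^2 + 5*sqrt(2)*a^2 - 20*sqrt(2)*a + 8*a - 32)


(1) = (w^2 + w*(-3 - 2*I) + 6*I)/(w^2 + w*(4 + 2*I) + 8*I)
(2) = (m + 2*I)/(m - 4)
(3) = (u - 8)/(u^2 + 3*u - 10)
(4) = (z^2 + 13*z + 42)/(z^3 - 4*z^2 - 11*z - 6)
(5) = (a^2 - 5*a - 6)/(a^2 + a*(-4 + sqrt(2)) - 4*sqrt(2))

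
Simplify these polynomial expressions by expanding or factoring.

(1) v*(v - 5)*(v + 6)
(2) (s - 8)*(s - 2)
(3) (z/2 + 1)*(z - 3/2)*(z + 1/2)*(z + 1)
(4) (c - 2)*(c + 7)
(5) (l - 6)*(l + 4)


(1) = v^3 + v^2 - 30*v
(2) = s^2 - 10*s + 16
(3) = z^4/2 + z^3 - 7*z^2/8 - 17*z/8 - 3/4
(4) = c^2 + 5*c - 14
(5) = l^2 - 2*l - 24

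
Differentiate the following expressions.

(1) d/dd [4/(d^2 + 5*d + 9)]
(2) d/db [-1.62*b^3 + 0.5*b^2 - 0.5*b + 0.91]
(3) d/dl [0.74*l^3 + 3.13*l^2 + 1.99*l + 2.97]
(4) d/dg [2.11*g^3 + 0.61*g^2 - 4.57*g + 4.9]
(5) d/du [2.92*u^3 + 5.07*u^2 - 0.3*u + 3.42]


(1) = 4*(-2*d - 5)/(d^2 + 5*d + 9)^2
(2) = -4.86*b^2 + 1.0*b - 0.5
(3) = 2.22*l^2 + 6.26*l + 1.99
(4) = 6.33*g^2 + 1.22*g - 4.57
(5) = 8.76*u^2 + 10.14*u - 0.3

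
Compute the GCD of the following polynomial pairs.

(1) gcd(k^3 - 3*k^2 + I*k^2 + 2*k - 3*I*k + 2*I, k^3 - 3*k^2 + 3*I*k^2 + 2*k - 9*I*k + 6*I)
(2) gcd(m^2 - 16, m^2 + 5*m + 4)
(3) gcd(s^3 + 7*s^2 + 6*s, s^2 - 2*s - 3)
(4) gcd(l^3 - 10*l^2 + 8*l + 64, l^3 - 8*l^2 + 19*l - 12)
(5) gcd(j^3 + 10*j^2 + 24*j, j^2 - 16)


(1) = gcd((k - 2)*(k - 1)*(k + I), (k - 2)*(k - 1)*(k + 3*I)) = k^2 - 3*k + 2
(2) = m + 4
(3) = s + 1
(4) = gcd((l - 8)*(l - 4)*(l + 2), (l - 4)*(l - 3)*(l - 1)) = l - 4
(5) = gcd(j*(j + 4)*(j + 6), (j - 4)*(j + 4)) = j + 4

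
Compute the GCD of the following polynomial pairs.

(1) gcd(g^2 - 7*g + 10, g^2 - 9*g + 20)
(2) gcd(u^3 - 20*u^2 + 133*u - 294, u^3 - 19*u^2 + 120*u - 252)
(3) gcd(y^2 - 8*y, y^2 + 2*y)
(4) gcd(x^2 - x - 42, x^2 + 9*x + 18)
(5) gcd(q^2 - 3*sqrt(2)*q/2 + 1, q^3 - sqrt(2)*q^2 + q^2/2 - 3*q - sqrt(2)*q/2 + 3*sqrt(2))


(1) = gcd((g - 5)*(g - 2), (g - 5)*(g - 4)) = g - 5
(2) = u^2 - 13*u + 42
(3) = gcd(y*(y - 8), y*(y + 2)) = y
(4) = gcd((x - 7)*(x + 6), (x + 3)*(x + 6)) = x + 6
(5) = q - sqrt(2)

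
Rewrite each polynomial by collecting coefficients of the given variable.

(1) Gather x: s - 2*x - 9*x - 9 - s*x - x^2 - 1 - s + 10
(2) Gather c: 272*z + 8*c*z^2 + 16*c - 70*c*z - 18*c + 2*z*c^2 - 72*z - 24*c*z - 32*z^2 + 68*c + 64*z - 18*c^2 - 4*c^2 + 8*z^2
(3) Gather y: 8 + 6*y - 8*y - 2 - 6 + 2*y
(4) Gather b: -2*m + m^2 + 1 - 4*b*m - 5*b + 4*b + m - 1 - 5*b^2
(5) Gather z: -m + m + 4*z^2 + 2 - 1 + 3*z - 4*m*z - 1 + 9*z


(1) = -x^2 + x*(-s - 11)
(2) = c^2*(2*z - 22) + c*(8*z^2 - 94*z + 66) - 24*z^2 + 264*z
(3) = 0
(4) = -5*b^2 + b*(-4*m - 1) + m^2 - m
(5) = 4*z^2 + z*(12 - 4*m)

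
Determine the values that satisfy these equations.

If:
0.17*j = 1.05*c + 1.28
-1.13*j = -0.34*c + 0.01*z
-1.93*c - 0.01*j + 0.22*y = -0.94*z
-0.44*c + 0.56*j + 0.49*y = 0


Then:
c = -1.28
j = -0.36
y = -0.73
z = -2.46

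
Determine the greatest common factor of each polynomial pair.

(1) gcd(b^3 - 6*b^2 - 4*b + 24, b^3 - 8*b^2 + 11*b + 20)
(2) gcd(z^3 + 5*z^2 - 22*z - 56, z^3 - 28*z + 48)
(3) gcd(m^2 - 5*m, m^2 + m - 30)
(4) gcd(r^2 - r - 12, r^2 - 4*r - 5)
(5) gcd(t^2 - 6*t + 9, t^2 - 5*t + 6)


(1) = gcd((b - 6)*(b - 2)*(b + 2), (b - 5)*(b - 4)*(b + 1)) = 1
(2) = z - 4
(3) = m - 5
(4) = gcd((r - 4)*(r + 3), (r - 5)*(r + 1)) = 1
(5) = t - 3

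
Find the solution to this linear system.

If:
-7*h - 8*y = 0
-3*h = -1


Then:
h = 1/3
y = -7/24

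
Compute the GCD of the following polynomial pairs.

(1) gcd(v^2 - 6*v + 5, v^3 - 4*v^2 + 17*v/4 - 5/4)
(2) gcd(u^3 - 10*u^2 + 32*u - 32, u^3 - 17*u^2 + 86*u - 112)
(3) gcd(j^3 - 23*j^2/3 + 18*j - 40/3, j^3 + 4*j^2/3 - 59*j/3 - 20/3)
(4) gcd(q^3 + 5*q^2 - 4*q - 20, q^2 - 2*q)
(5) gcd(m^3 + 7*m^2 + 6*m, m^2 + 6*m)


(1) = gcd((v - 5)*(v - 1), (v - 5/2)*(v - 1)*(v - 1/2)) = v - 1
(2) = u - 2
(3) = j - 4
(4) = q - 2
(5) = gcd(m*(m + 1)*(m + 6), m*(m + 6)) = m^2 + 6*m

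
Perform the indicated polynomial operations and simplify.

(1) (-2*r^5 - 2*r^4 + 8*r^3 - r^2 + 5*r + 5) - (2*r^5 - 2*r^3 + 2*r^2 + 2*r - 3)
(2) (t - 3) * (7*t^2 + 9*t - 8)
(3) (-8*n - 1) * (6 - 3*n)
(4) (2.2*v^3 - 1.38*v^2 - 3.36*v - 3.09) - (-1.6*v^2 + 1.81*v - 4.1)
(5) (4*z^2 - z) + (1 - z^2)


(1) = -4*r^5 - 2*r^4 + 10*r^3 - 3*r^2 + 3*r + 8
(2) = 7*t^3 - 12*t^2 - 35*t + 24
(3) = 24*n^2 - 45*n - 6
(4) = 2.2*v^3 + 0.22*v^2 - 5.17*v + 1.01
(5) = 3*z^2 - z + 1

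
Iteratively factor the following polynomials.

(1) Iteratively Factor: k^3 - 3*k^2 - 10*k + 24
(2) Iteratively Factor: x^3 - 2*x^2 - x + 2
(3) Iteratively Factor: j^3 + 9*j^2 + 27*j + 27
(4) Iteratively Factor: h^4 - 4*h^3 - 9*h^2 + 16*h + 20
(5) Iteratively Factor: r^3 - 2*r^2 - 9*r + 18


(1) = (k - 2)*(k^2 - k - 12) = (k - 2)*(k + 3)*(k - 4)
(2) = (x - 2)*(x^2 - 1) = (x - 2)*(x + 1)*(x - 1)
(3) = (j + 3)*(j^2 + 6*j + 9) = (j + 3)^2*(j + 3)
(4) = (h + 2)*(h^3 - 6*h^2 + 3*h + 10) = (h - 5)*(h + 2)*(h^2 - h - 2) = (h - 5)*(h + 1)*(h + 2)*(h - 2)
(5) = (r - 3)*(r^2 + r - 6) = (r - 3)*(r - 2)*(r + 3)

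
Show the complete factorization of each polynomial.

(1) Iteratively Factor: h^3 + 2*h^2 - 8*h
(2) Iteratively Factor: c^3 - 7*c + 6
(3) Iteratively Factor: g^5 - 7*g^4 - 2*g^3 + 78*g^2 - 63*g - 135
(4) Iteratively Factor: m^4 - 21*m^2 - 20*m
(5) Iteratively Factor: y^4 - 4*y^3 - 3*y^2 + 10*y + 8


(1) = (h + 4)*(h^2 - 2*h) = (h - 2)*(h + 4)*(h)
(2) = (c + 3)*(c^2 - 3*c + 2) = (c - 2)*(c + 3)*(c - 1)
(3) = (g + 3)*(g^4 - 10*g^3 + 28*g^2 - 6*g - 45) = (g - 3)*(g + 3)*(g^3 - 7*g^2 + 7*g + 15) = (g - 5)*(g - 3)*(g + 3)*(g^2 - 2*g - 3) = (g - 5)*(g - 3)^2*(g + 3)*(g + 1)
(4) = (m + 4)*(m^3 - 4*m^2 - 5*m) = (m + 1)*(m + 4)*(m^2 - 5*m) = m*(m + 1)*(m + 4)*(m - 5)
(5) = (y - 2)*(y^3 - 2*y^2 - 7*y - 4) = (y - 4)*(y - 2)*(y^2 + 2*y + 1) = (y - 4)*(y - 2)*(y + 1)*(y + 1)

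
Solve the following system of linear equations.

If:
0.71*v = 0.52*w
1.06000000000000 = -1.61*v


Then:
v = -0.66
w = -0.90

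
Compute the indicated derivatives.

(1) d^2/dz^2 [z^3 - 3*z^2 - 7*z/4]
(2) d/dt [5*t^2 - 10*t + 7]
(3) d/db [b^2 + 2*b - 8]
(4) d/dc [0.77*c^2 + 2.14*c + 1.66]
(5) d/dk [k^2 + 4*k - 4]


(1) = 6*z - 6
(2) = 10*t - 10
(3) = 2*b + 2
(4) = 1.54*c + 2.14
(5) = 2*k + 4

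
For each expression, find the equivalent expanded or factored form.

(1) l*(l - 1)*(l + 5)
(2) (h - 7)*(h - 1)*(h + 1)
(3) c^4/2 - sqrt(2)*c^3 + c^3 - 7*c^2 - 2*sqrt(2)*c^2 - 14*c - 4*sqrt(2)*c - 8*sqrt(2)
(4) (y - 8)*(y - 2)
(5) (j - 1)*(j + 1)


(1) = l^3 + 4*l^2 - 5*l
(2) = h^3 - 7*h^2 - h + 7
(3) = (c/2 + 1)*(c - 4*sqrt(2))*(c + sqrt(2))^2
(4) = y^2 - 10*y + 16
(5) = j^2 - 1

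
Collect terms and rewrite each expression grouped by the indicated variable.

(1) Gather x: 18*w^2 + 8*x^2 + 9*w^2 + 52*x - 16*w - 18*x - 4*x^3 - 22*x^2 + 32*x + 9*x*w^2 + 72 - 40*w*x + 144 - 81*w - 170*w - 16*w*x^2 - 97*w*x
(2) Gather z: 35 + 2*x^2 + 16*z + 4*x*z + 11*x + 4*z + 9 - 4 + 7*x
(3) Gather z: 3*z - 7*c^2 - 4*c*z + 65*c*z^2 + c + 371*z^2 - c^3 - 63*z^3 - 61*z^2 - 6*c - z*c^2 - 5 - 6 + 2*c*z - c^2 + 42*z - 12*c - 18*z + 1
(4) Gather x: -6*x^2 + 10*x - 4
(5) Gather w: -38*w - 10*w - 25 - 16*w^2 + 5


(1) = 27*w^2 - 267*w - 4*x^3 + x^2*(-16*w - 14) + x*(9*w^2 - 137*w + 66) + 216
(2) = 2*x^2 + 18*x + z*(4*x + 20) + 40
(3) = -c^3 - 8*c^2 - 17*c - 63*z^3 + z^2*(65*c + 310) + z*(-c^2 - 2*c + 27) - 10
(4) = -6*x^2 + 10*x - 4
(5) = -16*w^2 - 48*w - 20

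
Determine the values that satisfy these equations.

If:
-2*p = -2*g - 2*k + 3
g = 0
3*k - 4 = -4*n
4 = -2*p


Then:
g = 0
k = -1/2
n = 11/8
p = -2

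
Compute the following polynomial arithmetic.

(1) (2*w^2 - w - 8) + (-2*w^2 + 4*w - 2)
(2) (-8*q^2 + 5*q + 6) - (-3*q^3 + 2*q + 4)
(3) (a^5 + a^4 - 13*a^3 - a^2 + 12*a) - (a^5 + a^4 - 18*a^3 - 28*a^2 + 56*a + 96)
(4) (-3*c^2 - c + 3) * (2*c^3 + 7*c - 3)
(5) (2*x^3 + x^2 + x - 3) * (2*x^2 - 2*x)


(1) = 3*w - 10
(2) = 3*q^3 - 8*q^2 + 3*q + 2
(3) = 5*a^3 + 27*a^2 - 44*a - 96
(4) = -6*c^5 - 2*c^4 - 15*c^3 + 2*c^2 + 24*c - 9
(5) = 4*x^5 - 2*x^4 - 8*x^2 + 6*x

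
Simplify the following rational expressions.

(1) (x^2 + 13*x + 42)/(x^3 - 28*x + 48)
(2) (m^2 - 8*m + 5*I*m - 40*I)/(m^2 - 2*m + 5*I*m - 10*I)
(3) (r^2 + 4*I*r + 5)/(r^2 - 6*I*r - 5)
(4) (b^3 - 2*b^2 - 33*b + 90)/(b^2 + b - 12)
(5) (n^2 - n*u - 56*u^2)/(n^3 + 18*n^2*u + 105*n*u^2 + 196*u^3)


(1) = (x + 7)/(x^2 - 6*x + 8)
(2) = (m - 8)/(m - 2)
(3) = (r + 5*I)/(r - 5*I)
(4) = (b^2 + b - 30)/(b + 4)
(5) = (n - 8*u)/(n^2 + 11*n*u + 28*u^2)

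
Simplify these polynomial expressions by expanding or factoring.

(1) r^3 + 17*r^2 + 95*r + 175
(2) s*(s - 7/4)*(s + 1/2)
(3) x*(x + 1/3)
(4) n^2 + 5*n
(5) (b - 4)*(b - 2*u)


(1) = (r + 5)^2*(r + 7)
(2) = s^3 - 5*s^2/4 - 7*s/8
(3) = x^2 + x/3
(4) = n*(n + 5)
(5) = b^2 - 2*b*u - 4*b + 8*u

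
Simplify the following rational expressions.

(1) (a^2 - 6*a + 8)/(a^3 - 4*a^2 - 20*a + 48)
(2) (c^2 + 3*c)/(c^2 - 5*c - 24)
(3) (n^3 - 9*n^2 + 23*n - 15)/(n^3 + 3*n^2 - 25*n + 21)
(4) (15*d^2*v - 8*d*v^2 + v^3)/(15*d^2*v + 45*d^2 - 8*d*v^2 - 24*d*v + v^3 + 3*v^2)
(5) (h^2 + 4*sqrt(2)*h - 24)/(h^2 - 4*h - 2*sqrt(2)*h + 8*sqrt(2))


(1) = (a - 4)/(a^2 - 2*a - 24)
(2) = c/(c - 8)
(3) = (n - 5)/(n + 7)
(4) = v/(v + 3)
(5) = (h + 6*sqrt(2))/(h - 4)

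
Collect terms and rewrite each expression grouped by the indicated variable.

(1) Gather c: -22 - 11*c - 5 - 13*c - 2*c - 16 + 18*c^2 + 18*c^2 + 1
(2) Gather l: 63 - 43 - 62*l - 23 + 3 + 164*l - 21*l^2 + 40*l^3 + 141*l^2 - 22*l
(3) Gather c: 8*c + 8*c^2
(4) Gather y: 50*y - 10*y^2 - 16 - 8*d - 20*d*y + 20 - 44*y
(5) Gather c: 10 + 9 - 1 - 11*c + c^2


(1) = 36*c^2 - 26*c - 42
(2) = 40*l^3 + 120*l^2 + 80*l
(3) = 8*c^2 + 8*c
(4) = -8*d - 10*y^2 + y*(6 - 20*d) + 4
(5) = c^2 - 11*c + 18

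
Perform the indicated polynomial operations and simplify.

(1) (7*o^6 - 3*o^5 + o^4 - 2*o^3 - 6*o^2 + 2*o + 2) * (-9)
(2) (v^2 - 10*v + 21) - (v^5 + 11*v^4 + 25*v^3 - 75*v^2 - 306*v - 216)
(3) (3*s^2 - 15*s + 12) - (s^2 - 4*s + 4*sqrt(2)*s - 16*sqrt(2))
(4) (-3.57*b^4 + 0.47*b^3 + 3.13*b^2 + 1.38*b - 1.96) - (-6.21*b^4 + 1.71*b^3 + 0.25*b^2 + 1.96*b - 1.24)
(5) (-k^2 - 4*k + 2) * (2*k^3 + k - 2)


(1) = -63*o^6 + 27*o^5 - 9*o^4 + 18*o^3 + 54*o^2 - 18*o - 18
(2) = -v^5 - 11*v^4 - 25*v^3 + 76*v^2 + 296*v + 237
(3) = 2*s^2 - 11*s - 4*sqrt(2)*s + 12 + 16*sqrt(2)
(4) = 2.64*b^4 - 1.24*b^3 + 2.88*b^2 - 0.58*b - 0.72
(5) = -2*k^5 - 8*k^4 + 3*k^3 - 2*k^2 + 10*k - 4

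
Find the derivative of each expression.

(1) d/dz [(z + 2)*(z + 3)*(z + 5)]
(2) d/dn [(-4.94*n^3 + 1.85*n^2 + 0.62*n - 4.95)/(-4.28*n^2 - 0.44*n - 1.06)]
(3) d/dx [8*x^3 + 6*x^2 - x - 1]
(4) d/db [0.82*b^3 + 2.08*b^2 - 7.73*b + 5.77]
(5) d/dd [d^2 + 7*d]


(1) = 3*z^2 + 20*z + 31
(2) = (21.1432*n^4 + 4.3472*n^3 + 17.5488*n^2 - 46.294*n - 2.8352)/(18.3184*n^4 + 3.7664*n^3 + 9.2672*n^2 + 0.9328*n + 1.1236)
(3) = 24*x^2 + 12*x - 1
(4) = 2.46*b^2 + 4.16*b - 7.73
(5) = 2*d + 7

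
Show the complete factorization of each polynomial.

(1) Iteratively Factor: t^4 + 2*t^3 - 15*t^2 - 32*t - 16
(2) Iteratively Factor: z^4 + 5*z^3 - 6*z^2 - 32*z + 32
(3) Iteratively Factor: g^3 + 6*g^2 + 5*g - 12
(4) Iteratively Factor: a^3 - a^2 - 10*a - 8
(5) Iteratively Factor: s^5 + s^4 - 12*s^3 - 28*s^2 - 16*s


(1) = (t + 1)*(t^3 + t^2 - 16*t - 16) = (t + 1)*(t + 4)*(t^2 - 3*t - 4) = (t + 1)^2*(t + 4)*(t - 4)
(2) = (z - 2)*(z^3 + 7*z^2 + 8*z - 16) = (z - 2)*(z + 4)*(z^2 + 3*z - 4) = (z - 2)*(z + 4)^2*(z - 1)
(3) = (g - 1)*(g^2 + 7*g + 12) = (g - 1)*(g + 3)*(g + 4)
(4) = (a + 2)*(a^2 - 3*a - 4) = (a + 1)*(a + 2)*(a - 4)
(5) = (s)*(s^4 + s^3 - 12*s^2 - 28*s - 16) = s*(s - 4)*(s^3 + 5*s^2 + 8*s + 4) = s*(s - 4)*(s + 2)*(s^2 + 3*s + 2) = s*(s - 4)*(s + 2)^2*(s + 1)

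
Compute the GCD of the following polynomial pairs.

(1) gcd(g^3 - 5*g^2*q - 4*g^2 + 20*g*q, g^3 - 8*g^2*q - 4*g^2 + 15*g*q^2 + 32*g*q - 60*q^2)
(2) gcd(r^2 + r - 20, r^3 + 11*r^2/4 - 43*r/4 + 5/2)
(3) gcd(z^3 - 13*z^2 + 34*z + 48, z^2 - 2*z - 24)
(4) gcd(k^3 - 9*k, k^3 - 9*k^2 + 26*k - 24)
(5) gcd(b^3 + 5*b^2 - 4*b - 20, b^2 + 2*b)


(1) = -g^2 + 5*g*q + 4*g - 20*q
(2) = r + 5
(3) = z - 6
(4) = k - 3
(5) = b + 2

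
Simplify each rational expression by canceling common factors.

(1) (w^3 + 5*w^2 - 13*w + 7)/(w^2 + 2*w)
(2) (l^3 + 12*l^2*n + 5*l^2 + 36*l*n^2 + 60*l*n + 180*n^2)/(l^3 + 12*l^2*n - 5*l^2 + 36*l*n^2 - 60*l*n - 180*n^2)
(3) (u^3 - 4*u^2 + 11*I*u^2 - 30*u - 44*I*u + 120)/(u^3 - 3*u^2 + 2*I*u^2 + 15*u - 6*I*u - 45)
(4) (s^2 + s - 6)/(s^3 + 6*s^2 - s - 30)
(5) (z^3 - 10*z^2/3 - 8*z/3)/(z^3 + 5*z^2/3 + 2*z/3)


(1) = (w^3 + 5*w^2 - 13*w + 7)/(w^2 + 2*w)
(2) = (l + 5)/(l - 5)
(3) = (u^2 + u*(-4 + 6*I) - 24*I)/(u^2 + u*(-3 - 3*I) + 9*I)
(4) = 1/(s + 5)
(5) = (z - 4)/(z + 1)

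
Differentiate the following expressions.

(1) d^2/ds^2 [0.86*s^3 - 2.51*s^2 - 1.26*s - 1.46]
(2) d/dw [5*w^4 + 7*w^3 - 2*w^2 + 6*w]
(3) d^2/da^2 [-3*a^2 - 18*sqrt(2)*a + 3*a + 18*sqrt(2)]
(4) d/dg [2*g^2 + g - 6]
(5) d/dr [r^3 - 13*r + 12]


(1) = 5.16*s - 5.02
(2) = 20*w^3 + 21*w^2 - 4*w + 6
(3) = -6
(4) = 4*g + 1
(5) = 3*r^2 - 13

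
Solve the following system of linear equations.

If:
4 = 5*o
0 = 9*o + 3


Then:
No Solution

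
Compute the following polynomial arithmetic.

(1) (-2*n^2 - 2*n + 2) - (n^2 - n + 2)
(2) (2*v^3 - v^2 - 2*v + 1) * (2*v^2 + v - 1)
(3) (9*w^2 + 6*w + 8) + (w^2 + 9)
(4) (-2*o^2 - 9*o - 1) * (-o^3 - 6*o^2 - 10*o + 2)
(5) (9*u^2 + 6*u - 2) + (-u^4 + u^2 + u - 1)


(1) = -3*n^2 - n
(2) = 4*v^5 - 7*v^3 + v^2 + 3*v - 1
(3) = 10*w^2 + 6*w + 17
(4) = 2*o^5 + 21*o^4 + 75*o^3 + 92*o^2 - 8*o - 2
(5) = -u^4 + 10*u^2 + 7*u - 3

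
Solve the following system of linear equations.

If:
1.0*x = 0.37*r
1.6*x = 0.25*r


Then:
r = 0.00
x = 0.00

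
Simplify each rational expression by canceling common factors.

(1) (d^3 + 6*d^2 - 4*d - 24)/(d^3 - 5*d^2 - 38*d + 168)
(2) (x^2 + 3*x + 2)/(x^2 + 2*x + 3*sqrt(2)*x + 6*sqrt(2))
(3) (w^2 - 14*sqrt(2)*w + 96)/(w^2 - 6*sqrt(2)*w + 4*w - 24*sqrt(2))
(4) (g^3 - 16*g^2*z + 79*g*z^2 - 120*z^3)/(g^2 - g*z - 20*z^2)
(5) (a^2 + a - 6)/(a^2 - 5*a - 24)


(1) = (d^2 - 4)/(d^2 - 11*d + 28)
(2) = (x + 1)/(x + 3*sqrt(2))
(3) = (w - 8*sqrt(2))/(w + 4)
(4) = (g^2 - 11*g*z + 24*z^2)/(g + 4*z)
(5) = (a - 2)/(a - 8)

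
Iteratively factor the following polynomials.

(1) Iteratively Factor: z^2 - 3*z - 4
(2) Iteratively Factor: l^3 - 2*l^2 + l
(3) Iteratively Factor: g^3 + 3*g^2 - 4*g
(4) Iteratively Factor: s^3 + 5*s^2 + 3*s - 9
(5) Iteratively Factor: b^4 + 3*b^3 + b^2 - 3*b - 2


(1) = (z + 1)*(z - 4)
(2) = (l - 1)*(l^2 - l) = (l - 1)^2*(l)
(3) = (g + 4)*(g^2 - g) = (g - 1)*(g + 4)*(g)
(4) = (s + 3)*(s^2 + 2*s - 3) = (s + 3)^2*(s - 1)
(5) = (b - 1)*(b^3 + 4*b^2 + 5*b + 2) = (b - 1)*(b + 1)*(b^2 + 3*b + 2) = (b - 1)*(b + 1)^2*(b + 2)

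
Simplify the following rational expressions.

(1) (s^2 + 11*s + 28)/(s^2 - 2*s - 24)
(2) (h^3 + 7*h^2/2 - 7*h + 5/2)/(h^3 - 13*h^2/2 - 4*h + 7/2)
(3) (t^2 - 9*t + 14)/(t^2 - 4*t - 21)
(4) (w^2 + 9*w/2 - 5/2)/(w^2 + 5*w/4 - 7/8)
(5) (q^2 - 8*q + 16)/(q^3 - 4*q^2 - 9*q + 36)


(1) = (s + 7)/(s - 6)
(2) = (h^2 + 4*h - 5)/(h^2 - 6*h - 7)
(3) = (t - 2)/(t + 3)
(4) = (4*w + 20)/(4*w + 7)
(5) = (q - 4)/(q^2 - 9)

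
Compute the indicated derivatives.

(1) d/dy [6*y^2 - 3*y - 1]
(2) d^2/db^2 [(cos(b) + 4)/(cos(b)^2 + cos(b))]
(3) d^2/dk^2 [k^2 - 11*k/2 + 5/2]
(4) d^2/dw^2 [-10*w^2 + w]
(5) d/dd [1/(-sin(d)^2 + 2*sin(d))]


(1) = 12*y - 3
(2) = (-(cos(b) + 1)^2*cos(b)^3 + (cos(b) + 1)*(8*cos(b) + 19*cos(2*b) + 4*cos(3*b) - 1)*cos(b)/2 + 2*(cos(b) + 4)*(2*cos(b) + 1)^2*sin(b)^2)/((cos(b) + 1)^3*cos(b)^3)
(3) = 2
(4) = -20
(5) = 2*(sin(d) - 1)*cos(d)/((sin(d) - 2)^2*sin(d)^2)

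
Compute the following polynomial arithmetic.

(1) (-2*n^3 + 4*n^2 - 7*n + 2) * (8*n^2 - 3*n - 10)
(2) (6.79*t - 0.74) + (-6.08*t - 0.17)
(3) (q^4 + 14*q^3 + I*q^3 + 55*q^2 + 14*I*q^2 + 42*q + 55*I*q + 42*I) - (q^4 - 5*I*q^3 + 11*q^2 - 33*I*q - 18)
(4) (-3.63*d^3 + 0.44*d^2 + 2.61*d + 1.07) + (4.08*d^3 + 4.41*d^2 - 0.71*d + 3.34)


(1) = -16*n^5 + 38*n^4 - 48*n^3 - 3*n^2 + 64*n - 20
(2) = 0.71*t - 0.91
(3) = 14*q^3 + 6*I*q^3 + 44*q^2 + 14*I*q^2 + 42*q + 88*I*q + 18 + 42*I
(4) = 0.45*d^3 + 4.85*d^2 + 1.9*d + 4.41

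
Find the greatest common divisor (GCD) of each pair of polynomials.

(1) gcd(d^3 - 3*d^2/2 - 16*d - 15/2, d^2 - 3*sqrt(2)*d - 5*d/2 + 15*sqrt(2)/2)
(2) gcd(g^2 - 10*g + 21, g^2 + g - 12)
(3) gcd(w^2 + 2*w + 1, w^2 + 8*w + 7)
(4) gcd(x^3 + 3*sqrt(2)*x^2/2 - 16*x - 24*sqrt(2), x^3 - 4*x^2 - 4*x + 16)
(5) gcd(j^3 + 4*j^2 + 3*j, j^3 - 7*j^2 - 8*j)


(1) = 1
(2) = gcd((g - 7)*(g - 3), (g - 3)*(g + 4)) = g - 3
(3) = w + 1
(4) = gcd((x - 4)*(x + 4)*(x + 3*sqrt(2)/2), (x - 4)*(x - 2)*(x + 2)) = x - 4
(5) = j^2 + j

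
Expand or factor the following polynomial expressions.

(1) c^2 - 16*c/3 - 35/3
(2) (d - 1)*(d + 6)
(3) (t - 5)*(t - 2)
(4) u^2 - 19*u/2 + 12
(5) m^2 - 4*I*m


(1) = (c - 7)*(c + 5/3)
(2) = d^2 + 5*d - 6
(3) = t^2 - 7*t + 10
(4) = (u - 8)*(u - 3/2)
(5) = m*(m - 4*I)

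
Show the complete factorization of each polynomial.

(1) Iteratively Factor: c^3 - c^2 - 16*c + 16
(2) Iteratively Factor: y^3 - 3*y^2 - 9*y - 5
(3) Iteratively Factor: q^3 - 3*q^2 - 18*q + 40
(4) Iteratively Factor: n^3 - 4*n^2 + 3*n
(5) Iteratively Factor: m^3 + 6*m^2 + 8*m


(1) = (c - 1)*(c^2 - 16) = (c - 1)*(c + 4)*(c - 4)
(2) = (y - 5)*(y^2 + 2*y + 1) = (y - 5)*(y + 1)*(y + 1)
(3) = (q + 4)*(q^2 - 7*q + 10) = (q - 5)*(q + 4)*(q - 2)
(4) = (n - 1)*(n^2 - 3*n) = (n - 3)*(n - 1)*(n)
(5) = (m + 2)*(m^2 + 4*m) = m*(m + 2)*(m + 4)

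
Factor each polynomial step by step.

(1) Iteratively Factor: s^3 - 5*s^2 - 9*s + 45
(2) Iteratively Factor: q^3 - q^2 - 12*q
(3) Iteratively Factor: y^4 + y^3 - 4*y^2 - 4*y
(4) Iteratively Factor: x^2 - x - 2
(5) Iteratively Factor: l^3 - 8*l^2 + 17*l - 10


(1) = (s + 3)*(s^2 - 8*s + 15) = (s - 3)*(s + 3)*(s - 5)
(2) = (q - 4)*(q^2 + 3*q) = q*(q - 4)*(q + 3)
(3) = (y + 1)*(y^3 - 4*y) = y*(y + 1)*(y^2 - 4) = y*(y - 2)*(y + 1)*(y + 2)
(4) = (x - 2)*(x + 1)
(5) = (l - 2)*(l^2 - 6*l + 5) = (l - 2)*(l - 1)*(l - 5)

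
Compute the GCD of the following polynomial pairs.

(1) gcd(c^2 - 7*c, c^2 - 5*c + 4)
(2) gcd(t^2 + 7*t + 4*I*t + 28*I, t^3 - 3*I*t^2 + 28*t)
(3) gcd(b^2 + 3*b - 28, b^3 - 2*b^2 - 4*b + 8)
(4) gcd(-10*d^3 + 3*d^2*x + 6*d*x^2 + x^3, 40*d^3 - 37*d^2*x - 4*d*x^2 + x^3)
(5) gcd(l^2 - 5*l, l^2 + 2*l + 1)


(1) = 1
(2) = t + 4*I
(3) = 1
(4) = -5*d^2 + 4*d*x + x^2
(5) = gcd(l*(l - 5), (l + 1)^2) = 1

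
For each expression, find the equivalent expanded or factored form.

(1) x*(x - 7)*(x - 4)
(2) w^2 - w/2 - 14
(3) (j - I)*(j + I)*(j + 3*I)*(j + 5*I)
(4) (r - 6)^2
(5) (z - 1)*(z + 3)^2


(1) = x^3 - 11*x^2 + 28*x
(2) = (w - 4)*(w + 7/2)
(3) = j^4 + 8*I*j^3 - 14*j^2 + 8*I*j - 15
(4) = r^2 - 12*r + 36
(5) = z^3 + 5*z^2 + 3*z - 9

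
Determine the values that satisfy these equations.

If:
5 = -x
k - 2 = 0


Then:
k = 2
x = -5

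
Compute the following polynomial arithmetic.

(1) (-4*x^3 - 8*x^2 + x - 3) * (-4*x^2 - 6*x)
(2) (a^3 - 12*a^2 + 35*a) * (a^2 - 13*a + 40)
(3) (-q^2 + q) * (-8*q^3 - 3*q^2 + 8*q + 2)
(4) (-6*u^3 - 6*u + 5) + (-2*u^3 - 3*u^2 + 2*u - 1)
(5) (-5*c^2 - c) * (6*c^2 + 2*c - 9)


(1) = 16*x^5 + 56*x^4 + 44*x^3 + 6*x^2 + 18*x
(2) = a^5 - 25*a^4 + 231*a^3 - 935*a^2 + 1400*a
(3) = 8*q^5 - 5*q^4 - 11*q^3 + 6*q^2 + 2*q
(4) = -8*u^3 - 3*u^2 - 4*u + 4
(5) = -30*c^4 - 16*c^3 + 43*c^2 + 9*c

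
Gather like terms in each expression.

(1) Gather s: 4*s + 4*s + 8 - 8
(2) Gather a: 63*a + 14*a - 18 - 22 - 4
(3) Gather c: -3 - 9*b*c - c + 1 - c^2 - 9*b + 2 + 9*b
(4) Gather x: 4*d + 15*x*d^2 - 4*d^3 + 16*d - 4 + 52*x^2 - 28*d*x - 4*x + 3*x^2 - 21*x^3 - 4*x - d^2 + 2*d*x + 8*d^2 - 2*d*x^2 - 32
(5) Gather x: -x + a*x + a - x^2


(1) = 8*s
(2) = 77*a - 44
(3) = -c^2 + c*(-9*b - 1)
(4) = -4*d^3 + 7*d^2 + 20*d - 21*x^3 + x^2*(55 - 2*d) + x*(15*d^2 - 26*d - 8) - 36
(5) = a - x^2 + x*(a - 1)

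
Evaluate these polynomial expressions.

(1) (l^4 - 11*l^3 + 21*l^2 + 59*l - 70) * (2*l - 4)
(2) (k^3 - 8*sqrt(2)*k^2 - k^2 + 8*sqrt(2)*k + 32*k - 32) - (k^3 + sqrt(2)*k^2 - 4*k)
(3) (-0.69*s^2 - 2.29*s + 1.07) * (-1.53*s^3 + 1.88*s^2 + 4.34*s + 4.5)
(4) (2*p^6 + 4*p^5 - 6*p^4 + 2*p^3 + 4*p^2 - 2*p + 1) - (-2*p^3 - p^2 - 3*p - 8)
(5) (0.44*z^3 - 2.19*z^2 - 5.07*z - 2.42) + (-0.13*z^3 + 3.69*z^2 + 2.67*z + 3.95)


(1) = 2*l^5 - 26*l^4 + 86*l^3 + 34*l^2 - 376*l + 280
(2) = -9*sqrt(2)*k^2 - k^2 + 8*sqrt(2)*k + 36*k - 32
(3) = 1.0557*s^5 + 2.2065*s^4 - 8.9369*s^3 - 11.032*s^2 - 5.6612*s + 4.815
(4) = 2*p^6 + 4*p^5 - 6*p^4 + 4*p^3 + 5*p^2 + p + 9
(5) = 0.31*z^3 + 1.5*z^2 - 2.4*z + 1.53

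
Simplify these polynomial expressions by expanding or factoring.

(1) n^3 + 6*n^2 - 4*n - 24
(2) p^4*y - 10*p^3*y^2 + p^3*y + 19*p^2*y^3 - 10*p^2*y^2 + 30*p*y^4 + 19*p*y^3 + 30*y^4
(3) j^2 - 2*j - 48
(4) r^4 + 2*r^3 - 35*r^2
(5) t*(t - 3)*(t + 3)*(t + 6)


(1) = (n - 2)*(n + 2)*(n + 6)
(2) = (p - 6*y)*(p - 5*y)*(p + y)*(p*y + y)
(3) = (j - 8)*(j + 6)
(4) = r^2*(r - 5)*(r + 7)
(5) = t^4 + 6*t^3 - 9*t^2 - 54*t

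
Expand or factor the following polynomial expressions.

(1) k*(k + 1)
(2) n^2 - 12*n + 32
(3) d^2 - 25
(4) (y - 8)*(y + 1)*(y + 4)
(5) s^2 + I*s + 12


(1) = k^2 + k
(2) = (n - 8)*(n - 4)
(3) = (d - 5)*(d + 5)
(4) = y^3 - 3*y^2 - 36*y - 32
(5) = (s - 3*I)*(s + 4*I)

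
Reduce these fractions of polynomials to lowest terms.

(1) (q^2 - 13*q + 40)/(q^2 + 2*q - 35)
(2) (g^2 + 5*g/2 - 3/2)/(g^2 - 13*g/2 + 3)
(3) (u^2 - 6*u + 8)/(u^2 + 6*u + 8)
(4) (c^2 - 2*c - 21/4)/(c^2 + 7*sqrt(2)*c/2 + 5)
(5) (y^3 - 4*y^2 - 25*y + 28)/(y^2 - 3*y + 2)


(1) = (q - 8)/(q + 7)
(2) = (g + 3)/(g - 6)
(3) = (u^2 - 6*u + 8)/(u^2 + 6*u + 8)
(4) = (8*c^2 - 16*c - 42)/(8*c^2 + 28*sqrt(2)*c + 40)
(5) = (y^2 - 3*y - 28)/(y - 2)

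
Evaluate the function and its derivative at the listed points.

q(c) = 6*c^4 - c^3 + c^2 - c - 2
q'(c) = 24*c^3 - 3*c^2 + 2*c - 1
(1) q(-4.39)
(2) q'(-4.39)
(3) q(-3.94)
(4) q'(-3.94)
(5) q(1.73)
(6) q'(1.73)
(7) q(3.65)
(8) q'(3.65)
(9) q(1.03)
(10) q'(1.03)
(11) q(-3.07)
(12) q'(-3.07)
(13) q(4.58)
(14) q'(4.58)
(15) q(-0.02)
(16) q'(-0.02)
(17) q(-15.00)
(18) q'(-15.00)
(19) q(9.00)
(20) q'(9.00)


(1) = 2334.75
(2) = -2098.10
(3) = 1524.52
(4) = -1523.36
(5) = 47.83
(6) = 117.75
(7) = 1023.98
(8) = 1133.38
(9) = 3.69
(10) = 24.10
(11) = 572.40
(12) = -729.84
(13) = 2558.38
(14) = 2250.96
(15) = -1.98
(16) = -1.04
(17) = 307363.00
(18) = -81706.00
(19) = 38707.00
(20) = 17270.00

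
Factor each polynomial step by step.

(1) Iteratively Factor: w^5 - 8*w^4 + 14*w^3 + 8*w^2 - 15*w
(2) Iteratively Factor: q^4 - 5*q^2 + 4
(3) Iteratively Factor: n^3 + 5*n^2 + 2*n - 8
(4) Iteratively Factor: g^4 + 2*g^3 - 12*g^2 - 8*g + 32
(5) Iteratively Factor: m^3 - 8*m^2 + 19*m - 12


(1) = (w)*(w^4 - 8*w^3 + 14*w^2 + 8*w - 15) = w*(w + 1)*(w^3 - 9*w^2 + 23*w - 15) = w*(w - 1)*(w + 1)*(w^2 - 8*w + 15) = w*(w - 5)*(w - 1)*(w + 1)*(w - 3)
(2) = (q - 2)*(q^3 + 2*q^2 - q - 2) = (q - 2)*(q - 1)*(q^2 + 3*q + 2) = (q - 2)*(q - 1)*(q + 2)*(q + 1)
(3) = (n + 2)*(n^2 + 3*n - 4) = (n + 2)*(n + 4)*(n - 1)
(4) = (g - 2)*(g^3 + 4*g^2 - 4*g - 16) = (g - 2)*(g + 2)*(g^2 + 2*g - 8) = (g - 2)*(g + 2)*(g + 4)*(g - 2)
(5) = (m - 3)*(m^2 - 5*m + 4) = (m - 4)*(m - 3)*(m - 1)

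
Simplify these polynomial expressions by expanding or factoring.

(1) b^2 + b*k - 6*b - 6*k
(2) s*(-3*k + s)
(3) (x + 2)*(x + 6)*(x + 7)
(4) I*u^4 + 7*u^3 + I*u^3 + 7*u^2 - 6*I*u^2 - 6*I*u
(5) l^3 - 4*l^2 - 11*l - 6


(1) = (b - 6)*(b + k)
(2) = -3*k*s + s^2
(3) = x^3 + 15*x^2 + 68*x + 84
(4) = u*(u + 1)*(u - 6*I)*(I*u + 1)
(5) = (l - 6)*(l + 1)^2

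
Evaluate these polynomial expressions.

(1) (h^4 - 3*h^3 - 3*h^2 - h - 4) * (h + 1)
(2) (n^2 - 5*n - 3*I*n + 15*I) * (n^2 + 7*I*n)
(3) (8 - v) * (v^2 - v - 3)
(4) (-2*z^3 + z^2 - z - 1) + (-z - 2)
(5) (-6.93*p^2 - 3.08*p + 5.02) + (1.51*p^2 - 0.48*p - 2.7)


(1) = h^5 - 2*h^4 - 6*h^3 - 4*h^2 - 5*h - 4
(2) = n^4 - 5*n^3 + 4*I*n^3 + 21*n^2 - 20*I*n^2 - 105*n
(3) = -v^3 + 9*v^2 - 5*v - 24
(4) = -2*z^3 + z^2 - 2*z - 3
(5) = -5.42*p^2 - 3.56*p + 2.32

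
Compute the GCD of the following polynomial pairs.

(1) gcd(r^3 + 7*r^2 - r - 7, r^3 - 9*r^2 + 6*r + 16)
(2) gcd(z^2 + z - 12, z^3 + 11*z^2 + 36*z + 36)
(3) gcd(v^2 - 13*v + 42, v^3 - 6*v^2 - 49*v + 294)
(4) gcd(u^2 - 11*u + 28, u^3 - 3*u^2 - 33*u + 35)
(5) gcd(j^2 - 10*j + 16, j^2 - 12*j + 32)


(1) = gcd((r - 1)*(r + 1)*(r + 7), (r - 8)*(r - 2)*(r + 1)) = r + 1
(2) = gcd((z - 3)*(z + 4), (z + 2)*(z + 3)*(z + 6)) = 1
(3) = v^2 - 13*v + 42
(4) = gcd((u - 7)*(u - 4), (u - 7)*(u - 1)*(u + 5)) = u - 7
(5) = j - 8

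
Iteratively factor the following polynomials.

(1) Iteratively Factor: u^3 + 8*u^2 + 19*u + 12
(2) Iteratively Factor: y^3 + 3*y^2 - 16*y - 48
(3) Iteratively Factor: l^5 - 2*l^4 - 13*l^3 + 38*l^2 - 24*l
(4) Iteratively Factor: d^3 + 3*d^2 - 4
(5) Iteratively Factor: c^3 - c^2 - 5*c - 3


(1) = (u + 3)*(u^2 + 5*u + 4) = (u + 1)*(u + 3)*(u + 4)
(2) = (y + 3)*(y^2 - 16) = (y - 4)*(y + 3)*(y + 4)
(3) = (l + 4)*(l^4 - 6*l^3 + 11*l^2 - 6*l) = (l - 3)*(l + 4)*(l^3 - 3*l^2 + 2*l) = (l - 3)*(l - 2)*(l + 4)*(l^2 - l) = (l - 3)*(l - 2)*(l - 1)*(l + 4)*(l)
(4) = (d + 2)*(d^2 + d - 2) = (d + 2)^2*(d - 1)
(5) = (c + 1)*(c^2 - 2*c - 3) = (c - 3)*(c + 1)*(c + 1)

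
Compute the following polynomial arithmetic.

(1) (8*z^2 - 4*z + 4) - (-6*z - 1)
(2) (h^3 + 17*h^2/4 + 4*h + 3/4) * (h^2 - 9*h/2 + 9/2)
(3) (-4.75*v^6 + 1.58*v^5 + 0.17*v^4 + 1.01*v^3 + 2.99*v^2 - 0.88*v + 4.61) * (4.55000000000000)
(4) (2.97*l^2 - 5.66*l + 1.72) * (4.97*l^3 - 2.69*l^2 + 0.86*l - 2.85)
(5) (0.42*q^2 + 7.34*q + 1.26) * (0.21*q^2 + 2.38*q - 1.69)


(1) = 8*z^2 + 2*z + 5
(2) = h^5 - h^4/4 - 85*h^3/8 + 15*h^2/8 + 117*h/8 + 27/8
(3) = -21.6125*v^6 + 7.189*v^5 + 0.7735*v^4 + 4.5955*v^3 + 13.6045*v^2 - 4.004*v + 20.9755
(4) = 14.7609*l^5 - 36.1195*l^4 + 26.328*l^3 - 17.9589*l^2 + 17.6102*l - 4.902
(5) = 0.0882*q^4 + 2.541*q^3 + 17.024*q^2 - 9.4058*q - 2.1294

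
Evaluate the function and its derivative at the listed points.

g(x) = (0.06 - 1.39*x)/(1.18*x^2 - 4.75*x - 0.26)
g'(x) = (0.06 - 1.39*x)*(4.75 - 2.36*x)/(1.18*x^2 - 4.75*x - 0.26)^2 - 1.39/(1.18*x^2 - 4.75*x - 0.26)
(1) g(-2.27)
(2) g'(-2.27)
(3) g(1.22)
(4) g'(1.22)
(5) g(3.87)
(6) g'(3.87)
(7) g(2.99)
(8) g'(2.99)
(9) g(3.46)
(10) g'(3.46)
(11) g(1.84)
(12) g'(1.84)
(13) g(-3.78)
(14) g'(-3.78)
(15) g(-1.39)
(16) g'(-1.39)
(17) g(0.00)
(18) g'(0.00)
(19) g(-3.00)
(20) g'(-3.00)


(1) = 0.19
(2) = 0.03
(3) = 0.38
(4) = 0.16
(5) = 5.49
(6) = 26.23
(7) = 1.05
(8) = 0.97
(9) = 1.85
(10) = 3.00
(11) = 0.50
(12) = 0.24
(13) = 0.15
(14) = 0.02
(15) = 0.23
(16) = 0.05
(17) = -0.23
(18) = 9.56
(19) = 0.17
(20) = 0.03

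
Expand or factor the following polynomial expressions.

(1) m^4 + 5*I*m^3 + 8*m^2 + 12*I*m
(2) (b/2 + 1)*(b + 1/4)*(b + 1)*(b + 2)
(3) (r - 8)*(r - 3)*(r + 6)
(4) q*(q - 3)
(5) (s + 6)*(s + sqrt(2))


(1) = m*(m - 2*I)*(m + I)*(m + 6*I)
(2) = b^4/2 + 21*b^3/8 + 37*b^2/8 + 3*b + 1/2
(3) = r^3 - 5*r^2 - 42*r + 144
(4) = q^2 - 3*q
(5) = s^2 + sqrt(2)*s + 6*s + 6*sqrt(2)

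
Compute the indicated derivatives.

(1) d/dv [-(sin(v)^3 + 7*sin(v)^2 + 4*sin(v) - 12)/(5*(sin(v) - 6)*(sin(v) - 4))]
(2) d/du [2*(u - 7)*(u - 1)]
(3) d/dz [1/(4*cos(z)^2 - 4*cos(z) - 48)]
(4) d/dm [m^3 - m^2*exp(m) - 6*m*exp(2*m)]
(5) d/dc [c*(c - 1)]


(1) = (-sin(v)^4 + 20*sin(v)^3 + 2*sin(v)^2 - 360*sin(v) + 24)*cos(v)/(5*(sin(v) - 6)^2*(sin(v) - 4)^2)
(2) = 4*u - 16
(3) = (2*cos(z) - 1)*sin(z)/(4*(sin(z)^2 + cos(z) + 11)^2)
(4) = -m^2*exp(m) + 3*m^2 - 12*m*exp(2*m) - 2*m*exp(m) - 6*exp(2*m)
(5) = 2*c - 1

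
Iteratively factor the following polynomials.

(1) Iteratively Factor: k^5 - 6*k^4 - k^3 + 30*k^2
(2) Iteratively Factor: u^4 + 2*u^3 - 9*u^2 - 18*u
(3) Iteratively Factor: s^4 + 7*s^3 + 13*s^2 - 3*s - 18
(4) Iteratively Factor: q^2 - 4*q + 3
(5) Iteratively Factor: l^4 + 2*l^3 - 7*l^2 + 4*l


(1) = (k)*(k^4 - 6*k^3 - k^2 + 30*k) = k*(k - 5)*(k^3 - k^2 - 6*k) = k*(k - 5)*(k - 3)*(k^2 + 2*k) = k*(k - 5)*(k - 3)*(k + 2)*(k)
(2) = (u + 3)*(u^3 - u^2 - 6*u) = (u + 2)*(u + 3)*(u^2 - 3*u) = (u - 3)*(u + 2)*(u + 3)*(u)
(3) = (s - 1)*(s^3 + 8*s^2 + 21*s + 18) = (s - 1)*(s + 3)*(s^2 + 5*s + 6) = (s - 1)*(s + 3)^2*(s + 2)
(4) = (q - 1)*(q - 3)
(5) = (l)*(l^3 + 2*l^2 - 7*l + 4) = l*(l - 1)*(l^2 + 3*l - 4) = l*(l - 1)*(l + 4)*(l - 1)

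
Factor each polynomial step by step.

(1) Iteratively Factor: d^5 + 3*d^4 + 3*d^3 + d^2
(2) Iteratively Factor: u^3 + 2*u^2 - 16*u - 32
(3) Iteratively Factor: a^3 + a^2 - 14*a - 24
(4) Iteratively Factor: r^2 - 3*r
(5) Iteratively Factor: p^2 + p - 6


(1) = (d)*(d^4 + 3*d^3 + 3*d^2 + d) = d*(d + 1)*(d^3 + 2*d^2 + d) = d*(d + 1)^2*(d^2 + d) = d^2*(d + 1)^2*(d + 1)
(2) = (u + 4)*(u^2 - 2*u - 8) = (u + 2)*(u + 4)*(u - 4)
(3) = (a + 3)*(a^2 - 2*a - 8) = (a - 4)*(a + 3)*(a + 2)
(4) = (r)*(r - 3)
(5) = (p + 3)*(p - 2)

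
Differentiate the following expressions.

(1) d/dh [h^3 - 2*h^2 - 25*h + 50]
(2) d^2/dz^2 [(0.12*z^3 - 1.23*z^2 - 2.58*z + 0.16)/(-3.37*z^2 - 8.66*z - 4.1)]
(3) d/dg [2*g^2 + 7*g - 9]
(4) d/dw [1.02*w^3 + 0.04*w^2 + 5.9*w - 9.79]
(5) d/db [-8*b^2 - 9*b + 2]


(1) = 3*h^2 - 4*h - 25
(2) = (-27.874392*z^3 - 138.436404*z^2 - 254.007192*z - 161.435512)/(38.272753*z^6 + 295.052262*z^5 + 897.895386*z^4 + 1367.393216*z^3 + 1092.39498*z^2 + 436.7238*z + 68.921)
(3) = 4*g + 7
(4) = 3.06*w^2 + 0.08*w + 5.9
(5) = -16*b - 9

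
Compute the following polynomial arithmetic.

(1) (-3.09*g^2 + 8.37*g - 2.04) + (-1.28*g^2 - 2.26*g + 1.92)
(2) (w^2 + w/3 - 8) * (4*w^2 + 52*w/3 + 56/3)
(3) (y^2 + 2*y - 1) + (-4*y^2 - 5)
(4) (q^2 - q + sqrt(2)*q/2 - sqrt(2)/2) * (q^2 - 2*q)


(1) = -4.37*g^2 + 6.11*g - 0.12
(2) = 4*w^4 + 56*w^3/3 - 68*w^2/9 - 1192*w/9 - 448/3
(3) = -3*y^2 + 2*y - 6
(4) = q^4 - 3*q^3 + sqrt(2)*q^3/2 - 3*sqrt(2)*q^2/2 + 2*q^2 + sqrt(2)*q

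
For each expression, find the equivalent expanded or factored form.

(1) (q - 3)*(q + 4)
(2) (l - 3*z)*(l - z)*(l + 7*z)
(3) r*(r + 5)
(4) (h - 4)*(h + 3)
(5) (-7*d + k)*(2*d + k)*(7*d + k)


(1) = q^2 + q - 12
(2) = l^3 + 3*l^2*z - 25*l*z^2 + 21*z^3
(3) = r^2 + 5*r
(4) = h^2 - h - 12
(5) = -98*d^3 - 49*d^2*k + 2*d*k^2 + k^3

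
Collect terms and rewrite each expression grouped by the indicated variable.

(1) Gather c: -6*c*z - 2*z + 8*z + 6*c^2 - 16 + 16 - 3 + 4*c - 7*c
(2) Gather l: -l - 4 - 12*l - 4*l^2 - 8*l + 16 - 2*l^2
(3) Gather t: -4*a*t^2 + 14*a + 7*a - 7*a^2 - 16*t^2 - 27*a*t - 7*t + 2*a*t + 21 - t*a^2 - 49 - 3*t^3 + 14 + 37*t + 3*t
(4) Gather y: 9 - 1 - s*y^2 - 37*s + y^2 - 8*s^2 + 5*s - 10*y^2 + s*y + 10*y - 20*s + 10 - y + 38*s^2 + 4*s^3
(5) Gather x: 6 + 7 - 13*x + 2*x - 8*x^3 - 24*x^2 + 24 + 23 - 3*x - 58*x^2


(1) = 6*c^2 + c*(-6*z - 3) + 6*z - 3
(2) = -6*l^2 - 21*l + 12
(3) = -7*a^2 + 21*a - 3*t^3 + t^2*(-4*a - 16) + t*(-a^2 - 25*a + 33) - 14
(4) = 4*s^3 + 30*s^2 - 52*s + y^2*(-s - 9) + y*(s + 9) + 18
(5) = -8*x^3 - 82*x^2 - 14*x + 60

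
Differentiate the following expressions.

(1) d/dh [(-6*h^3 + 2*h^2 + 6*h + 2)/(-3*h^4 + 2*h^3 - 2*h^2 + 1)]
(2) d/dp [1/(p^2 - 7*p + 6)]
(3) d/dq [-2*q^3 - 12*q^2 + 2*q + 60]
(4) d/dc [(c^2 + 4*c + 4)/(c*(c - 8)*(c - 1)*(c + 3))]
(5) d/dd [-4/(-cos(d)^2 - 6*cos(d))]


(1) = 2*(-9*h^6 + 6*h^5 + 31*h^4 - 9*h^2 + 6*h + 3)/(9*h^8 - 12*h^7 + 16*h^6 - 8*h^5 - 2*h^4 + 4*h^3 - 4*h^2 + 1)
(2) = (7 - 2*p)/(p^2 - 7*p + 6)^2
(3) = -6*q^2 - 24*q + 2
(4) = 2*(-c^5 - 3*c^4 + 16*c^3 + 86*c^2 + 76*c - 48)/(c^2*(c^6 - 12*c^5 - 2*c^4 + 276*c^3 + 73*c^2 - 912*c + 576))
(5) = 8*(cos(d) + 3)*sin(d)/((cos(d) + 6)^2*cos(d)^2)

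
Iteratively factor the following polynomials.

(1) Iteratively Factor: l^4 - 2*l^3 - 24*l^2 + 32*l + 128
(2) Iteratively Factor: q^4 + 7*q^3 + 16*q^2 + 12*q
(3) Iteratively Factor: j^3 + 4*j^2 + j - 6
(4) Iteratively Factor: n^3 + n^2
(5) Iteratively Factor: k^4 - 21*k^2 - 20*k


(1) = (l + 4)*(l^3 - 6*l^2 + 32) = (l - 4)*(l + 4)*(l^2 - 2*l - 8) = (l - 4)*(l + 2)*(l + 4)*(l - 4)
(2) = (q + 2)*(q^3 + 5*q^2 + 6*q) = q*(q + 2)*(q^2 + 5*q + 6) = q*(q + 2)^2*(q + 3)
(3) = (j + 2)*(j^2 + 2*j - 3) = (j - 1)*(j + 2)*(j + 3)
(4) = (n)*(n^2 + n) = n*(n + 1)*(n)
(5) = (k + 4)*(k^3 - 4*k^2 - 5*k) = (k + 1)*(k + 4)*(k^2 - 5*k) = (k - 5)*(k + 1)*(k + 4)*(k)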